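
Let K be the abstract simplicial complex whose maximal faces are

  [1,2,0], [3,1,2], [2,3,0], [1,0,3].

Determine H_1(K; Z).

H_1 = 0.

Take the total order 0 < 1 < 2 < 3 on the vertex set. Then K (dimension 2) consists of the simplices:

  0-simplices (4): [0], [1], [2], [3]
  1-simplices (6): [0,1], [0,2], [0,3], [1,2], [1,3], [2,3]
  2-simplices (4): [0,1,2], [0,1,3], [0,2,3], [1,2,3]

giving chain groups C_0 ≅ Z^4, C_1 ≅ Z^6, C_2 ≅ Z^4.

Boundary ∂_1: C_1 → C_0 sends each edge [p,q] (with p < q) to q − p. For instance
  ∂[1,2] = [2] − [1].
As a 4×6 matrix over Z this has rank 3, with invariant factors (1,1,1).

∂_2: C_2 → C_1 acts by ∂[p,q,r] = [q,r] − [p,r] + [p,q]. For instance
  ∂[0,2,3] = [2,3] − [0,3] + [0,2],
  ∂[1,2,3] = [2,3] − [1,3] + [1,2].
This gives a 6×4 integer matrix of rank 3; reducing to Smith normal form yields diagonal entries (1,1,1).

From H_k ≅ ker(∂_k) / im(∂_{k+1}) we obtain:

  H_1: rank ker ∂_1 − rank ∂_2 = (6 − 3) − 3 = 0, and the invariant factors of ∂_2 are all 1, so H_1 = 0.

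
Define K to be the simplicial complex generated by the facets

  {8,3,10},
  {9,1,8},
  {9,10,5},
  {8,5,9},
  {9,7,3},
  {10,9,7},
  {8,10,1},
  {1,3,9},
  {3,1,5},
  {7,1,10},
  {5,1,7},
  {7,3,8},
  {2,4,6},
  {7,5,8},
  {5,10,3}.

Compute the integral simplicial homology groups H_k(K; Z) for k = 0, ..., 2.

H_0 ≅ Z^2,  H_1 ≅ Z^2,  H_2 ≅ Z.

K has 10 vertices, 24 edges, 15 triangles.
rank ∂_0 = 0, rank ∂_1 = 8 ⇒ b_0 = 10 − 0 − 8 = 2; all invariant factors of ∂_1 are 1 so no torsion. So H_0 ≅ Z^2.
rank ∂_1 = 8, rank ∂_2 = 14 ⇒ b_1 = 24 − 8 − 14 = 2; all invariant factors of ∂_2 are 1 so no torsion. So H_1 ≅ Z^2.
rank ∂_2 = 14, rank ∂_3 = 0 ⇒ b_2 = 15 − 14 − 0 = 1. So H_2 ≅ Z.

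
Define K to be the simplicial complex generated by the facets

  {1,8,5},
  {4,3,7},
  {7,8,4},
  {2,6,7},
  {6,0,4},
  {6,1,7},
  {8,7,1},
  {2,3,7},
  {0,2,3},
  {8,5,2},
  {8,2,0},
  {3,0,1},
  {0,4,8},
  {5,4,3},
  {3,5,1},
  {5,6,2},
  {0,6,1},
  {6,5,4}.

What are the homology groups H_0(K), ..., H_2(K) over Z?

We work with the vertex ordering 0 < 1 < 2 < 3 < 4 < 5 < 6 < 7 < 8. The simplices of K, each written with vertices in increasing order, are:

  0-simplices (9): [0], [1], [2], [3], [4], [5], [6], [7], [8]
  1-simplices (27): (27 of them)
  2-simplices (18): [0,1,3], [0,1,6], [0,2,3], [0,2,8], [0,4,6], [0,4,8], [1,3,5], [1,5,8], [1,6,7], [1,7,8], [2,3,7], [2,5,6], [2,5,8], [2,6,7], [3,4,5], [3,4,7], [4,5,6], [4,7,8]

Hence C_0 ≅ Z^9, C_1 ≅ Z^27, C_2 ≅ Z^18.

Boundary ∂_1: C_1 → C_0 maps an edge to its endpoints' difference, ∂[p,q] = q − p.
As a 9×27 matrix over Z this has rank 8, with invariant factors (1,1,1,1,1,1,1,1).

The boundary map ∂_2: C_2 → C_1 acts by ∂[p,q,r] = [q,r] − [p,r] + [p,q]. For instance
  ∂[0,2,3] = [2,3] − [0,3] + [0,2],
  ∂[0,1,6] = [1,6] − [0,6] + [0,1].
The resulting 27×18 matrix has rank 17, and its Smith normal form has invariant factors (1,1,1,1,1,1,1,1,1,1,1,1,1,1,1,1,1).

From H_k ≅ ker(∂_k) / im(∂_{k+1}) we obtain:

  H_0: rank C_0 − rank ∂_1 = 9 − 8 = 1, and the invariant factors of ∂_1 are all 1, so H_0 ≅ Z.
  H_1: rank ker ∂_1 − rank ∂_2 = (27 − 8) − 17 = 2, and the invariant factors of ∂_2 are all 1, so H_1 ≅ Z^2.
  H_2: rank ker ∂_2 − rank ∂_3 = (18 − 17) − 0 = 1, and there is no ∂_3, so H_2 ≅ Z.

As a check, the Euler characteristic is 9 − 27 + 18 = 0, which agrees with 1 − 2 + 1 = 0.
(K is a triangulation of the torus T^2.)

H_0 = Z,  H_1 = Z^2,  H_2 = Z.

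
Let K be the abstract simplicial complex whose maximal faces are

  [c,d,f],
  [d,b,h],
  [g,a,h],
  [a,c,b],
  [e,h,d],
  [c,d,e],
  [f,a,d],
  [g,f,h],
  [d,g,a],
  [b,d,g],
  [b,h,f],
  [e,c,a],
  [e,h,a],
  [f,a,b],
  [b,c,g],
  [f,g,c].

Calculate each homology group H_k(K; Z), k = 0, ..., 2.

H_0 ≅ Z,  H_1 ≅ Z^2,  H_2 ≅ Z.

Order the vertices as a < b < c < d < e < f < g < h. Listing each simplex with vertices in this order, K has dimension 2 with simplices:

  0-simplices (8): a, b, c, d, e, f, g, h
  1-simplices (24): ab, ac, ad, ae, af, ag, ah, bc, bd, bf, bg, bh, cd, ce, cf, cg, de, df, dg, dh, eh, fg, fh, gh
  2-simplices (16): abc, abf, ace, adf, adg, aeh, agh, bcg, bdg, bdh, bfh, cde, cdf, cfg, deh, fgh

so the chain groups are C_0 ≅ Z^8, C_1 ≅ Z^24, C_2 ≅ Z^16.

∂_1: C_1 → C_0 sends each edge [p,q] (with p < q) to q − p.
The 8×24 boundary matrix has rank 7 and Smith normal form diag(1,1,1,1,1,1,1).

The boundary map ∂_2: C_2 → C_1 maps a triangle to the signed sum of its edges. For instance
  ∂fgh = gh − fh + fg,
  ∂aeh = eh − ah + ae.
As a 24×16 matrix over Z this has rank 15, with invariant factors (1,1,1,1,1,1,1,1,1,1,1,1,1,1,1).

From H_k ≅ ker(∂_k) / im(∂_{k+1}) we obtain:

  H_0: rank C_0 − rank ∂_1 = 8 − 7 = 1, and the invariant factors of ∂_1 are all 1, so H_0 ≅ Z.
  H_1: rank ker ∂_1 − rank ∂_2 = (24 − 7) − 15 = 2, and the invariant factors of ∂_2 are all 1, so H_1 ≅ Z^2.
  H_2: rank ker ∂_2 − rank ∂_3 = (16 − 15) − 0 = 1, and there is no ∂_3, so H_2 ≅ Z.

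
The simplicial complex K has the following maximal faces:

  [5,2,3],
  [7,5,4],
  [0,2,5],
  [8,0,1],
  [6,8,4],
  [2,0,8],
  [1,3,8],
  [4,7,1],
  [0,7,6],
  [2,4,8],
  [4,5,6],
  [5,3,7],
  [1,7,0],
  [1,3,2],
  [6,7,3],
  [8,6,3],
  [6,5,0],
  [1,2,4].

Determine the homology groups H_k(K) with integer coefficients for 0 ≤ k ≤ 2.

Order the vertices as 0 < 1 < 2 < 3 < 4 < 5 < 6 < 7 < 8. Listing each simplex with vertices in this order, K has dimension 2 with simplices:

  0-simplices (9): [0], [1], [2], [3], [4], [5], [6], [7], [8]
  1-simplices (27): (27 of them)
  2-simplices (18): [0,1,7], [0,1,8], [0,2,5], [0,2,8], [0,5,6], [0,6,7], [1,2,3], [1,2,4], [1,3,8], [1,4,7], [2,3,5], [2,4,8], [3,5,7], [3,6,7], [3,6,8], [4,5,6], [4,5,7], [4,6,8]

so the chain groups are C_0 ≅ Z^9, C_1 ≅ Z^27, C_2 ≅ Z^18.

Boundary ∂_1: C_1 → C_0 maps an edge to its endpoints' difference, ∂[p,q] = q − p.
This gives a 9×27 integer matrix of rank 8; reducing to Smith normal form yields diagonal entries (1,1,1,1,1,1,1,1).

Boundary ∂_2: C_2 → C_1 acts by ∂[p,q,r] = [q,r] − [p,r] + [p,q]. For instance
  ∂[2,3,5] = [3,5] − [2,5] + [2,3],
  ∂[1,2,4] = [2,4] − [1,4] + [1,2].
This gives a 27×18 integer matrix of rank 18; reducing to Smith normal form yields diagonal entries (1,1,1,1,1,1,1,1,1,1,1,1,1,1,1,1,1,2).

From H_k ≅ ker(∂_k) / im(∂_{k+1}) we obtain:

  H_0: rank C_0 − rank ∂_1 = 9 − 8 = 1, and the invariant factors of ∂_1 are all 1, so H_0 = Z.
  H_1: rank ker ∂_1 − rank ∂_2 = (27 − 8) − 18 = 1, and ∂_2 has invariant factor 2 > 1, so H_1 = Z ⊕ Z/2.
  H_2: rank ker ∂_2 − rank ∂_3 = (18 − 18) − 0 = 0, and there is no ∂_3, so H_2 = 0.

(K is a triangulation of the Klein bottle.)

H_0 = Z,  H_1 = Z ⊕ Z/2,  H_2 = 0.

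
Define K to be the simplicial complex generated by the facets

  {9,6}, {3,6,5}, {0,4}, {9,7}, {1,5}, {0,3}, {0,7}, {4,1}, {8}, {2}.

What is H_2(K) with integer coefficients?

H_2 = 0.

Fix the vertex order 0 < 1 < 2 < 3 < 4 < 5 < 6 < 7 < 8 < 9 and write every simplex with vertices in increasing order. Then dim K = 2 and the simplices of K are:

  0-simplices (10): [0], [1], [2], [3], [4], [5], [6], [7], [8], [9]
  1-simplices (10): [0,3], [0,4], [0,7], [1,4], [1,5], [3,5], [3,6], [5,6], [6,9], [7,9]
  2-simplices (1): [3,5,6]

Hence C_0 ≅ Z^10, C_1 ≅ Z^10, C_2 ≅ Z^1.

The boundary map ∂_1: C_1 → C_0 is given by ∂[p,q] = [q] − [p].
This gives a 10×10 integer matrix of rank 7; reducing to Smith normal form yields diagonal entries (1,1,1,1,1,1,1).

∂_2: C_2 → C_1 maps a triangle to the signed sum of its edges. For instance
  ∂[3,5,6] = [5,6] − [3,6] + [3,5].
The resulting 10×1 matrix has rank 1, and its Smith normal form has invariant factors (1).

Reading off H_k = ker ∂_k / im ∂_{k+1}:

  H_2: rank ker ∂_2 − rank ∂_3 = (1 − 1) − 0 = 0, and there is no ∂_3, so H_2 = 0.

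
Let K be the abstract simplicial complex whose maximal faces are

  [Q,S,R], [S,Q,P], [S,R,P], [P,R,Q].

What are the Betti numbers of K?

Order the vertices as P < Q < R < S. Listing each simplex with vertices in this order, K has dimension 2 with simplices:

  0-simplices (4): P, Q, R, S
  1-simplices (6): PQ, PR, PS, QR, QS, RS
  2-simplices (4): PQR, PQS, PRS, QRS

giving chain groups C_0 ≅ Z^4, C_1 ≅ Z^6, C_2 ≅ Z^4.

The boundary map ∂_1: C_1 → C_0 maps an edge to its endpoints' difference, ∂[p,q] = q − p. For instance
  ∂RS = S − R.
As a 4×6 matrix over Z this has rank 3, with invariant factors (1,1,1).

The boundary map ∂_2: C_2 → C_1 sends each 2-simplex [p,q,r] to [q,r] − [p,r] + [p,q]. For instance
  ∂PQR = QR − PR + PQ,
  ∂PQS = QS − PS + PQ.
This gives a 6×4 integer matrix of rank 3; reducing to Smith normal form yields diagonal entries (1,1,1).

Computing H_k = (kernel of ∂_k) / (image of ∂_{k+1}):

  H_0: rank C_0 − rank ∂_1 = 4 − 3 = 1, and the invariant factors of ∂_1 are all 1, so H_0 = Z.
  H_1: rank ker ∂_1 − rank ∂_2 = (6 − 3) − 3 = 0, and the invariant factors of ∂_2 are all 1, so H_1 = 0.
  H_2: rank ker ∂_2 − rank ∂_3 = (4 − 3) − 0 = 1, and there is no ∂_3, so H_2 = Z.

As a check, the Euler characteristic is 4 − 6 + 4 = 2, which agrees with 1 − 0 + 1 = 2.
(K is a triangulation of the 2-sphere S^2.)

Hence the Betti numbers are b_0 = 1, b_1 = 0, b_2 = 1.

b_0 = 1, b_1 = 0, b_2 = 1.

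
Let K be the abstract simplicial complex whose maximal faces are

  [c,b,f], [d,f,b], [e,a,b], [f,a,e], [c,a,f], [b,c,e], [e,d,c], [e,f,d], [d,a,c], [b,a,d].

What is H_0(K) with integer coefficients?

Fix the vertex order a < b < c < d < e < f and write every simplex with vertices in increasing order. Then dim K = 2 and the simplices of K are:

  0-simplices (6): a, b, c, d, e, f
  1-simplices (15): ab, ac, ad, ae, af, bc, bd, be, bf, cd, ce, cf, de, df, ef
  2-simplices (10): abd, abe, acd, acf, aef, bce, bcf, bdf, cde, def

Hence C_0 ≅ Z^6, C_1 ≅ Z^15, C_2 ≅ Z^10.

Boundary ∂_1: C_1 → C_0 sends each edge [p,q] (with p < q) to q − p.
As a 6×15 matrix over Z this has rank 5, with invariant factors (1,1,1,1,1).

Boundary ∂_2: C_2 → C_1 acts by ∂[p,q,r] = [q,r] − [p,r] + [p,q]. For instance
  ∂def = ef − df + de,
  ∂abd = bd − ad + ab.
This gives a 15×10 integer matrix of rank 10; reducing to Smith normal form yields diagonal entries (1,1,1,1,1,1,1,1,1,2).

Reading off H_k = ker ∂_k / im ∂_{k+1}:

  H_0: rank C_0 − rank ∂_1 = 6 − 5 = 1, and the invariant factors of ∂_1 are all 1, so H_0 ≅ Z.

(K is a triangulation of the real projective plane RP^2.)

H_0 = Z.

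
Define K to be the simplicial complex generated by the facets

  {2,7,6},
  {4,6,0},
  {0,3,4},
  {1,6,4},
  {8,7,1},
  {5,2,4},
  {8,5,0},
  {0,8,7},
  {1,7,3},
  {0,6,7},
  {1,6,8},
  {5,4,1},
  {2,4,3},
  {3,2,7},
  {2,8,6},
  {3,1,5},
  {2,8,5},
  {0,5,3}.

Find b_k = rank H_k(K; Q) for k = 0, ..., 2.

Fix the vertex order 0 < 1 < 2 < 3 < 4 < 5 < 6 < 7 < 8 and write every simplex with vertices in increasing order. Then dim K = 2 and the simplices of K are:

  0-simplices (9): [0], [1], [2], [3], [4], [5], [6], [7], [8]
  1-simplices (27): (27 of them)
  2-simplices (18): [0,3,4], [0,3,5], [0,4,6], [0,5,8], [0,6,7], [0,7,8], [1,3,5], [1,3,7], [1,4,5], [1,4,6], [1,6,8], [1,7,8], [2,3,4], [2,3,7], [2,4,5], [2,5,8], [2,6,7], [2,6,8]

Hence C_0 ≅ Z^9, C_1 ≅ Z^27, C_2 ≅ Z^18.

Boundary ∂_1: C_1 → C_0 maps an edge to its endpoints' difference, ∂[p,q] = q − p. For instance
  ∂[2,6] = [6] − [2].
As a 9×27 matrix over Z this has rank 8, with invariant factors (1,1,1,1,1,1,1,1).

Boundary ∂_2: C_2 → C_1 maps a triangle to the signed sum of its edges. For instance
  ∂[2,4,5] = [4,5] − [2,5] + [2,4],
  ∂[2,5,8] = [5,8] − [2,8] + [2,5].
As a 27×18 matrix over Z this has rank 18, with invariant factors (1,1,1,1,1,1,1,1,1,1,1,1,1,1,1,1,1,2).

Now H_k = ker ∂_k / im ∂_{k+1}, so:

  H_0: rank C_0 − rank ∂_1 = 9 − 8 = 1, and the invariant factors of ∂_1 are all 1, so H_0 = Z.
  H_1: rank ker ∂_1 − rank ∂_2 = (27 − 8) − 18 = 1, and ∂_2 has invariant factor 2 > 1, so H_1 = Z ⊕ Z/2Z.
  H_2: rank ker ∂_2 − rank ∂_3 = (18 − 18) − 0 = 0, and there is no ∂_3, so H_2 = 0.

As a check, the Euler characteristic is 9 − 27 + 18 = 0, which agrees with 1 − 1 + 0 = 0.

Hence the Betti numbers are b_0 = 1, b_1 = 1, b_2 = 0.

b_0 = 1, b_1 = 1, b_2 = 0.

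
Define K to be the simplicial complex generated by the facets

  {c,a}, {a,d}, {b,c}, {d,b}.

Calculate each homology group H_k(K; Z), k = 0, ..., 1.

We work with the vertex ordering a < b < c < d. The simplices of K, each written with vertices in increasing order, are:

  0-simplices (4): a, b, c, d
  1-simplices (4): ac, ad, bc, bd

so the chain groups are C_0 ≅ Z^4, C_1 ≅ Z^4.

∂_1: C_1 → C_0 is given by ∂[p,q] = [q] − [p]. For instance
  ∂ac = c − a.
The 4×4 boundary matrix has rank 3 and Smith normal form diag(1,1,1).

From H_k ≅ ker(∂_k) / im(∂_{k+1}) we obtain:

  H_0: rank C_0 − rank ∂_1 = 4 − 3 = 1, and the invariant factors of ∂_1 are all 1, so H_0 = Z.
  H_1: rank ker ∂_1 − rank ∂_2 = (4 − 3) − 0 = 1, and there is no ∂_2, so H_1 = Z.

As a check, the Euler characteristic is 4 − 4 = 0, which agrees with 1 − 1 = 0.
(K is a triangulation of the circle S^1.)

H_0 = Z,  H_1 = Z.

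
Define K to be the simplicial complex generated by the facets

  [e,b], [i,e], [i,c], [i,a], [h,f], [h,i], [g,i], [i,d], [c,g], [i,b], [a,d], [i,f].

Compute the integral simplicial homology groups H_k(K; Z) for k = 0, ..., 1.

H_0 ≅ Z,  H_1 ≅ Z^4.

Order the vertices as a < b < c < d < e < f < g < h < i. Listing each simplex with vertices in this order, K has dimension 1 with simplices:

  0-simplices (9): a, b, c, d, e, f, g, h, i
  1-simplices (12): ad, ai, be, bi, cg, ci, di, ei, fh, fi, gi, hi

so the chain groups are C_0 ≅ Z^9, C_1 ≅ Z^12.

The boundary map ∂_1: C_1 → C_0 sends each edge [p,q] (with p < q) to q − p. For instance
  ∂be = e − b.
This gives a 9×12 integer matrix of rank 8; reducing to Smith normal form yields diagonal entries (1,1,1,1,1,1,1,1).

Now H_k = ker ∂_k / im ∂_{k+1}, so:

  H_0: rank C_0 − rank ∂_1 = 9 − 8 = 1, and the invariant factors of ∂_1 are all 1, so H_0 ≅ Z.
  H_1: rank ker ∂_1 − rank ∂_2 = (12 − 8) − 0 = 4, and there is no ∂_2, so H_1 ≅ Z^4.

As a check, the Euler characteristic is 9 − 12 = -3, which agrees with 1 − 4 = -3.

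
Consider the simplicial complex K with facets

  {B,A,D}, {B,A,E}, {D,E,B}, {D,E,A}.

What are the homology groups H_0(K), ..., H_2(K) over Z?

H_0 = Z,  H_1 = 0,  H_2 = Z.

Order the vertices as A < B < D < E. Listing each simplex with vertices in this order, K has dimension 2 with simplices:

  0-simplices (4): A, B, D, E
  1-simplices (6): AB, AD, AE, BD, BE, DE
  2-simplices (4): ABD, ABE, ADE, BDE

giving chain groups C_0 ≅ Z^4, C_1 ≅ Z^6, C_2 ≅ Z^4.

∂_1: C_1 → C_0 maps an edge to its endpoints' difference, ∂[p,q] = q − p. For instance
  ∂BE = E − B.
The 4×6 boundary matrix has rank 3 and Smith normal form diag(1,1,1).

Boundary ∂_2: C_2 → C_1 sends each 2-simplex [p,q,r] to [q,r] − [p,r] + [p,q]. For instance
  ∂ADE = DE − AE + AD,
  ∂ABE = BE − AE + AB.
The resulting 6×4 matrix has rank 3, and its Smith normal form has invariant factors (1,1,1).

Reading off H_k = ker ∂_k / im ∂_{k+1}:

  H_0: rank C_0 − rank ∂_1 = 4 − 3 = 1, and the invariant factors of ∂_1 are all 1, so H_0 = Z.
  H_1: rank ker ∂_1 − rank ∂_2 = (6 − 3) − 3 = 0, and the invariant factors of ∂_2 are all 1, so H_1 = 0.
  H_2: rank ker ∂_2 − rank ∂_3 = (4 − 3) − 0 = 1, and there is no ∂_3, so H_2 = Z.

As a check, the Euler characteristic is 4 − 6 + 4 = 2, which agrees with 1 − 0 + 1 = 2.
(K is a triangulation of the 2-sphere S^2.)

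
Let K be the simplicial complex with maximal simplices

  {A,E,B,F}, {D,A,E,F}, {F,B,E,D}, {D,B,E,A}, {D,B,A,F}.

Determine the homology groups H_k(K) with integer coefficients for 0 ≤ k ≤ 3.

H_0 ≅ Z,  H_1 = 0,  H_2 = 0,  H_3 ≅ Z.

Take the total order A < B < D < E < F on the vertex set. Then K (dimension 3) consists of the simplices:

  0-simplices (5): A, B, D, E, F
  1-simplices (10): AB, AD, AE, AF, BD, BE, BF, DE, DF, EF
  2-simplices (10): ABD, ABE, ABF, ADE, ADF, AEF, BDE, BDF, BEF, DEF
  3-simplices (5): ABDE, ABDF, ABEF, ADEF, BDEF

giving chain groups C_0 ≅ Z^5, C_1 ≅ Z^10, C_2 ≅ Z^10, C_3 ≅ Z^5.

Boundary ∂_1: C_1 → C_0 is given by ∂[p,q] = [q] − [p].
The resulting 5×10 matrix has rank 4, and its Smith normal form has invariant factors (1,1,1,1).

The boundary map ∂_2: C_2 → C_1 acts by ∂[p,q,r] = [q,r] − [p,r] + [p,q]. For instance
  ∂ABF = BF − AF + AB,
  ∂ADE = DE − AE + AD.
This gives a 10×10 integer matrix of rank 6; reducing to Smith normal form yields diagonal entries (1,1,1,1,1,1).

∂_3: C_3 → C_2 sends each 3-simplex σ to the alternating sum Σ_i (−1)^i (σ with its i-th vertex removed). For instance
  ∂ABEF = BEF − AEF + ABF − ABE,
  ∂ABDE = BDE − ADE + ABE − ABD.
The 10×5 boundary matrix has rank 4 and Smith normal form diag(1,1,1,1).

Reading off H_k = ker ∂_k / im ∂_{k+1}:

  H_0: rank C_0 − rank ∂_1 = 5 − 4 = 1, and the invariant factors of ∂_1 are all 1, so H_0 ≅ Z.
  H_1: rank ker ∂_1 − rank ∂_2 = (10 − 4) − 6 = 0, and the invariant factors of ∂_2 are all 1, so H_1 ≅ 0.
  H_2: rank ker ∂_2 − rank ∂_3 = (10 − 6) − 4 = 0, and the invariant factors of ∂_3 are all 1, so H_2 ≅ 0.
  H_3: rank ker ∂_3 − rank ∂_4 = (5 − 4) − 0 = 1, and there is no ∂_4, so H_3 ≅ Z.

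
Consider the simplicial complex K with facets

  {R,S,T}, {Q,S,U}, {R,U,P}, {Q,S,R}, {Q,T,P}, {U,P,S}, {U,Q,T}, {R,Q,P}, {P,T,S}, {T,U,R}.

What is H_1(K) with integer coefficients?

H_1 ≅ Z/2.

Order the vertices as P < Q < R < S < T < U. Listing each simplex with vertices in this order, K has dimension 2 with simplices:

  0-simplices (6): P, Q, R, S, T, U
  1-simplices (15): PQ, PR, PS, PT, PU, QR, QS, QT, QU, RS, RT, RU, ST, SU, TU
  2-simplices (10): PQR, PQT, PRU, PST, PSU, QRS, QSU, QTU, RST, RTU

giving chain groups C_0 ≅ Z^6, C_1 ≅ Z^15, C_2 ≅ Z^10.

The boundary map ∂_1: C_1 → C_0 is given by ∂[p,q] = [q] − [p]. For instance
  ∂PU = U − P.
The 6×15 boundary matrix has rank 5 and Smith normal form diag(1,1,1,1,1).

The boundary map ∂_2: C_2 → C_1 acts by ∂[p,q,r] = [q,r] − [p,r] + [p,q]. For instance
  ∂PRU = RU − PU + PR,
  ∂RST = ST − RT + RS.
The resulting 15×10 matrix has rank 10, and its Smith normal form has invariant factors (1,1,1,1,1,1,1,1,1,2).

Now H_k = ker ∂_k / im ∂_{k+1}, so:

  H_1: rank ker ∂_1 − rank ∂_2 = (15 − 5) − 10 = 0, and ∂_2 has invariant factor 2 > 1, so H_1 ≅ Z/2.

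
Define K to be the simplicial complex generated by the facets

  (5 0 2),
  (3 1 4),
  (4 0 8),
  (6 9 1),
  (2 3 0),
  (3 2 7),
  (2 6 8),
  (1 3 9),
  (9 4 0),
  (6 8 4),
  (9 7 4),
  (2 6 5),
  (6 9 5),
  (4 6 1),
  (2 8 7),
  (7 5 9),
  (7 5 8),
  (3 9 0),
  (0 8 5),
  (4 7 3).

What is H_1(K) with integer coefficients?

H_1 ≅ Z ⊕ Z/2Z.

K has 10 vertices, 30 edges, 20 triangles.
rank ∂_1 = 9, rank ∂_2 = 20 ⇒ b_1 = 30 − 9 − 20 = 1; ∂_2 has invariant factor(s) [2] giving torsion. So H_1 = Z ⊕ Z/2Z.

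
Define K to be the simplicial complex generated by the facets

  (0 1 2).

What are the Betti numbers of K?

K has 3 vertices, 3 edges, 1 triangle.
rank ∂_0 = 0, rank ∂_1 = 2 ⇒ b_0 = 3 − 0 − 2 = 1; all invariant factors of ∂_1 are 1 so no torsion. So H_0 ≅ Z.
rank ∂_1 = 2, rank ∂_2 = 1 ⇒ b_1 = 3 − 2 − 1 = 0; all invariant factors of ∂_2 are 1 so no torsion. So H_1 ≅ 0.
rank ∂_2 = 1, rank ∂_3 = 0 ⇒ b_2 = 1 − 1 − 0 = 0. So H_2 ≅ 0.

b_0 = 1, b_1 = 0, b_2 = 0.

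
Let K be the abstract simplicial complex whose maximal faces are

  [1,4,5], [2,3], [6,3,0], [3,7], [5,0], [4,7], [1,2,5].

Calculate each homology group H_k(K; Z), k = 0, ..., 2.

H_0 ≅ Z,  H_1 ≅ Z^2,  H_2 = 0.

Order the vertices as 0 < 1 < 2 < 3 < 4 < 5 < 6 < 7. Listing each simplex with vertices in this order, K has dimension 2 with simplices:

  0-simplices (8): [0], [1], [2], [3], [4], [5], [6], [7]
  1-simplices (12): [0,3], [0,5], [0,6], [1,2], [1,4], [1,5], [2,3], [2,5], [3,6], [3,7], [4,5], [4,7]
  2-simplices (3): [0,3,6], [1,2,5], [1,4,5]

giving chain groups C_0 ≅ Z^8, C_1 ≅ Z^12, C_2 ≅ Z^3.

Boundary ∂_1: C_1 → C_0 sends each edge [p,q] (with p < q) to q − p.
This gives a 8×12 integer matrix of rank 7; reducing to Smith normal form yields diagonal entries (1,1,1,1,1,1,1).

The boundary map ∂_2: C_2 → C_1 maps a triangle to the signed sum of its edges. For instance
  ∂[1,4,5] = [4,5] − [1,5] + [1,4],
  ∂[1,2,5] = [2,5] − [1,5] + [1,2].
This gives a 12×3 integer matrix of rank 3; reducing to Smith normal form yields diagonal entries (1,1,1).

From H_k ≅ ker(∂_k) / im(∂_{k+1}) we obtain:

  H_0: rank C_0 − rank ∂_1 = 8 − 7 = 1, and the invariant factors of ∂_1 are all 1, so H_0 = Z.
  H_1: rank ker ∂_1 − rank ∂_2 = (12 − 7) − 3 = 2, and the invariant factors of ∂_2 are all 1, so H_1 = Z^2.
  H_2: rank ker ∂_2 − rank ∂_3 = (3 − 3) − 0 = 0, and there is no ∂_3, so H_2 = 0.

As a check, the Euler characteristic is 8 − 12 + 3 = -1, which agrees with 1 − 2 + 0 = -1.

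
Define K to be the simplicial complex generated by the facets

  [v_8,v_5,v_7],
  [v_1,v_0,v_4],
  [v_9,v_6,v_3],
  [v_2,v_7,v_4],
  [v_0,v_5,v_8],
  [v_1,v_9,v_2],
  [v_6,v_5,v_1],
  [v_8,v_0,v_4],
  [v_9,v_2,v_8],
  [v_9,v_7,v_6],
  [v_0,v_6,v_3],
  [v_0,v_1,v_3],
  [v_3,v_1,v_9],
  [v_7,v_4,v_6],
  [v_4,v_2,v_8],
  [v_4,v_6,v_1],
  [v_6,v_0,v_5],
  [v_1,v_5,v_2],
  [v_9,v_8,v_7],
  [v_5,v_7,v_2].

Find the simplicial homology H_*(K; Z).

Fix the vertex order v_0 < v_1 < v_2 < v_3 < v_4 < v_5 < v_6 < v_7 < v_8 < v_9 and write every simplex with vertices in increasing order. Then dim K = 2 and the simplices of K are:

  0-simplices (10): [v_0], [v_1], [v_2], [v_3], [v_4], [v_5], [v_6], [v_7], [v_8], [v_9]
  1-simplices (30): (30 of them)
  2-simplices (20): (20 of them)

so the chain groups are C_0 ≅ Z^10, C_1 ≅ Z^30, C_2 ≅ Z^20.

The boundary map ∂_1: C_1 → C_0 maps an edge to its endpoints' difference, ∂[p,q] = q − p. For instance
  ∂[v_8,v_9] = [v_9] − [v_8].
The resulting 10×30 matrix has rank 9, and its Smith normal form has invariant factors (1,1,1,1,1,1,1,1,1).

Boundary ∂_2: C_2 → C_1 acts by ∂[p,q,r] = [q,r] − [p,r] + [p,q]. For instance
  ∂[v_5,v_7,v_8] = [v_7,v_8] − [v_5,v_8] + [v_5,v_7],
  ∂[v_0,v_5,v_6] = [v_5,v_6] − [v_0,v_6] + [v_0,v_5].
As a 30×20 matrix over Z this has rank 20, with invariant factors (1,1,1,1,1,1,1,1,1,1,1,1,1,1,1,1,1,1,1,2).

Reading off H_k = ker ∂_k / im ∂_{k+1}:

  H_0: rank C_0 − rank ∂_1 = 10 − 9 = 1, and the invariant factors of ∂_1 are all 1, so H_0 = Z.
  H_1: rank ker ∂_1 − rank ∂_2 = (30 − 9) − 20 = 1, and ∂_2 has invariant factor 2 > 1, so H_1 = Z × Z/2.
  H_2: rank ker ∂_2 − rank ∂_3 = (20 − 20) − 0 = 0, and there is no ∂_3, so H_2 = 0.

H_0 ≅ Z,  H_1 ≅ Z × Z/2,  H_2 = 0.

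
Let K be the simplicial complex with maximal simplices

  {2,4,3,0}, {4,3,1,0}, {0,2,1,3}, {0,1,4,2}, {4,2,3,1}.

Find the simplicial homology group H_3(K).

Fix the vertex order 0 < 1 < 2 < 3 < 4 and write every simplex with vertices in increasing order. Then dim K = 3 and the simplices of K are:

  0-simplices (5): [0], [1], [2], [3], [4]
  1-simplices (10): [0,1], [0,2], [0,3], [0,4], [1,2], [1,3], [1,4], [2,3], [2,4], [3,4]
  2-simplices (10): [0,1,2], [0,1,3], [0,1,4], [0,2,3], [0,2,4], [0,3,4], [1,2,3], [1,2,4], [1,3,4], [2,3,4]
  3-simplices (5): [0,1,2,3], [0,1,2,4], [0,1,3,4], [0,2,3,4], [1,2,3,4]

Hence C_0 ≅ Z^5, C_1 ≅ Z^10, C_2 ≅ Z^10, C_3 ≅ Z^5.

∂_1: C_1 → C_0 maps an edge to its endpoints' difference, ∂[p,q] = q − p. For instance
  ∂[0,4] = [4] − [0].
The resulting 5×10 matrix has rank 4, and its Smith normal form has invariant factors (1,1,1,1).

∂_2: C_2 → C_1 maps a triangle to the signed sum of its edges. For instance
  ∂[2,3,4] = [3,4] − [2,4] + [2,3],
  ∂[0,1,4] = [1,4] − [0,4] + [0,1].
The resulting 10×10 matrix has rank 6, and its Smith normal form has invariant factors (1,1,1,1,1,1).

The boundary map ∂_3: C_3 → C_2 sends each 3-simplex σ to the alternating sum Σ_i (−1)^i (σ with its i-th vertex removed). For instance
  ∂[0,1,2,4] = [1,2,4] − [0,2,4] + [0,1,4] − [0,1,2],
  ∂[0,1,2,3] = [1,2,3] − [0,2,3] + [0,1,3] − [0,1,2].
This gives a 10×5 integer matrix of rank 4; reducing to Smith normal form yields diagonal entries (1,1,1,1).

Computing H_k = (kernel of ∂_k) / (image of ∂_{k+1}):

  H_3: rank ker ∂_3 − rank ∂_4 = (5 − 4) − 0 = 1, and there is no ∂_4, so H_3 ≅ Z.

H_3 ≅ Z.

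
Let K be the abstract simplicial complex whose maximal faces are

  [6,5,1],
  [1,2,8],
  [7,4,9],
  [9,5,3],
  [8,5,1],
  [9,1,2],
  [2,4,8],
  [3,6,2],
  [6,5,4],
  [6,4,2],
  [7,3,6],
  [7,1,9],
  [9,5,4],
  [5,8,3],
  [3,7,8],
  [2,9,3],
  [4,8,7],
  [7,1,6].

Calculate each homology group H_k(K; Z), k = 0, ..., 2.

We work with the vertex ordering 1 < 2 < 3 < 4 < 5 < 6 < 7 < 8 < 9. The simplices of K, each written with vertices in increasing order, are:

  0-simplices (9): [1], [2], [3], [4], [5], [6], [7], [8], [9]
  1-simplices (27): (27 of them)
  2-simplices (18): [1,2,8], [1,2,9], [1,5,6], [1,5,8], [1,6,7], [1,7,9], [2,3,6], [2,3,9], [2,4,6], [2,4,8], [3,5,8], [3,5,9], [3,6,7], [3,7,8], [4,5,6], [4,5,9], [4,7,8], [4,7,9]

so the chain groups are C_0 ≅ Z^9, C_1 ≅ Z^27, C_2 ≅ Z^18.

∂_1: C_1 → C_0 maps an edge to its endpoints' difference, ∂[p,q] = q − p.
The resulting 9×27 matrix has rank 8, and its Smith normal form has invariant factors (1,1,1,1,1,1,1,1).

Boundary ∂_2: C_2 → C_1 acts by ∂[p,q,r] = [q,r] − [p,r] + [p,q]. For instance
  ∂[4,7,8] = [7,8] − [4,8] + [4,7],
  ∂[1,7,9] = [7,9] − [1,9] + [1,7].
The resulting 27×18 matrix has rank 17, and its Smith normal form has invariant factors (1,1,1,1,1,1,1,1,1,1,1,1,1,1,1,1,1).

Computing H_k = (kernel of ∂_k) / (image of ∂_{k+1}):

  H_0: rank C_0 − rank ∂_1 = 9 − 8 = 1, and the invariant factors of ∂_1 are all 1, so H_0 = Z.
  H_1: rank ker ∂_1 − rank ∂_2 = (27 − 8) − 17 = 2, and the invariant factors of ∂_2 are all 1, so H_1 = Z^2.
  H_2: rank ker ∂_2 − rank ∂_3 = (18 − 17) − 0 = 1, and there is no ∂_3, so H_2 = Z.

(K is a triangulation of the torus T^2.)

H_0 ≅ Z,  H_1 ≅ Z^2,  H_2 ≅ Z.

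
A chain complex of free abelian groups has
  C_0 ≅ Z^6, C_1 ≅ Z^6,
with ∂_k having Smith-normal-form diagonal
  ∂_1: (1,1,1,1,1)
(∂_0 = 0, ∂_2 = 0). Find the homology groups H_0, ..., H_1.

H_0: b_0 = 6 − 0 − 5 = 1; torsion from ∂_1 factors > 1: none. So H_0 = Z.
H_1: b_1 = 6 − 5 − 0 = 1; torsion from ∂_2 factors > 1: none. So H_1 = Z.

H_0 = Z,  H_1 = Z.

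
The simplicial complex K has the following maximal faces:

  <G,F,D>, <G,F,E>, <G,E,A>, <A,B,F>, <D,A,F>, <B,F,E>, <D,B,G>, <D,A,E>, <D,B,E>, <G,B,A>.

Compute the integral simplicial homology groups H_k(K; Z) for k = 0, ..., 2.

H_0 ≅ Z,  H_1 ≅ Z/2,  H_2 = 0.

We work with the vertex ordering A < B < D < E < F < G. The simplices of K, each written with vertices in increasing order, are:

  0-simplices (6): A, B, D, E, F, G
  1-simplices (15): AB, AD, AE, AF, AG, BD, BE, BF, BG, DE, DF, DG, EF, EG, FG
  2-simplices (10): ABF, ABG, ADE, ADF, AEG, BDE, BDG, BEF, DFG, EFG

giving chain groups C_0 ≅ Z^6, C_1 ≅ Z^15, C_2 ≅ Z^10.

The boundary map ∂_1: C_1 → C_0 maps an edge to its endpoints' difference, ∂[p,q] = q − p.
The 6×15 boundary matrix has rank 5 and Smith normal form diag(1,1,1,1,1).

The boundary map ∂_2: C_2 → C_1 maps a triangle to the signed sum of its edges. For instance
  ∂DFG = FG − DG + DF,
  ∂ADF = DF − AF + AD.
The 15×10 boundary matrix has rank 10 and Smith normal form diag(1,1,1,1,1,1,1,1,1,2).

Now H_k = ker ∂_k / im ∂_{k+1}, so:

  H_0: rank C_0 − rank ∂_1 = 6 − 5 = 1, and the invariant factors of ∂_1 are all 1, so H_0 ≅ Z.
  H_1: rank ker ∂_1 − rank ∂_2 = (15 − 5) − 10 = 0, and ∂_2 has invariant factor 2 > 1, so H_1 ≅ Z/2.
  H_2: rank ker ∂_2 − rank ∂_3 = (10 − 10) − 0 = 0, and there is no ∂_3, so H_2 ≅ 0.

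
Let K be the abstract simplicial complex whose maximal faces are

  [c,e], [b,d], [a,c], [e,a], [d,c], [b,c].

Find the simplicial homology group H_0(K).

H_0 = Z.

Fix the vertex order a < b < c < d < e and write every simplex with vertices in increasing order. Then dim K = 1 and the simplices of K are:

  0-simplices (5): a, b, c, d, e
  1-simplices (6): ac, ae, bc, bd, cd, ce

giving chain groups C_0 ≅ Z^5, C_1 ≅ Z^6.

The boundary map ∂_1: C_1 → C_0 sends each edge [p,q] (with p < q) to q − p. For instance
  ∂ae = e − a.
The 5×6 boundary matrix has rank 4 and Smith normal form diag(1,1,1,1).

From H_k ≅ ker(∂_k) / im(∂_{k+1}) we obtain:

  H_0: rank C_0 − rank ∂_1 = 5 − 4 = 1, and the invariant factors of ∂_1 are all 1, so H_0 ≅ Z.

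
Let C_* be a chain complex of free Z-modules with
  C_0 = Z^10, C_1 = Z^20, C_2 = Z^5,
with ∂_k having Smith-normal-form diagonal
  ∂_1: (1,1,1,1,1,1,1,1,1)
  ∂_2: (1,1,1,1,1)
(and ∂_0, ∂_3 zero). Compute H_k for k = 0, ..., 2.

H_0 ≅ Z,  H_1 ≅ Z^6,  H_2 = 0.

H_0: b_0 = 10 − 0 − 9 = 1; torsion from ∂_1 factors > 1: none. So H_0 ≅ Z.
H_1: b_1 = 20 − 9 − 5 = 6; torsion from ∂_2 factors > 1: none. So H_1 ≅ Z^6.
H_2: b_2 = 5 − 5 − 0 = 0; torsion from ∂_3 factors > 1: none. So H_2 ≅ 0.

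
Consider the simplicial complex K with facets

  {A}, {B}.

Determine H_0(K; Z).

H_0 ≅ Z^2.

Order the vertices as A < B. Listing each simplex with vertices in this order, K has dimension 0 with simplices:

  0-simplices (2): A, B

so the chain groups are C_0 ≅ Z^2.

Computing H_k = (kernel of ∂_k) / (image of ∂_{k+1}):

  H_0: rank C_0 − rank ∂_1 = 2 − 0 = 2, and there is no ∂_1, so H_0 ≅ Z^2.

(K is a triangulation of a set of 2 points.)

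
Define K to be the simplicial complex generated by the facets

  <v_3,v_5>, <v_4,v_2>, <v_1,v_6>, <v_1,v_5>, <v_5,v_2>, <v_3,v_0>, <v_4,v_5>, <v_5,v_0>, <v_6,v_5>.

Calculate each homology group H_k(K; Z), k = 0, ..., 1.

Order the vertices as v_0 < v_1 < v_2 < v_3 < v_4 < v_5 < v_6. Listing each simplex with vertices in this order, K has dimension 1 with simplices:

  0-simplices (7): [v_0], [v_1], [v_2], [v_3], [v_4], [v_5], [v_6]
  1-simplices (9): [v_0,v_3], [v_0,v_5], [v_1,v_5], [v_1,v_6], [v_2,v_4], [v_2,v_5], [v_3,v_5], [v_4,v_5], [v_5,v_6]

Hence C_0 ≅ Z^7, C_1 ≅ Z^9.

Boundary ∂_1: C_1 → C_0 maps an edge to its endpoints' difference, ∂[p,q] = q − p.
The resulting 7×9 matrix has rank 6, and its Smith normal form has invariant factors (1,1,1,1,1,1).

From H_k ≅ ker(∂_k) / im(∂_{k+1}) we obtain:

  H_0: rank C_0 − rank ∂_1 = 7 − 6 = 1, and the invariant factors of ∂_1 are all 1, so H_0 ≅ Z.
  H_1: rank ker ∂_1 − rank ∂_2 = (9 − 6) − 0 = 3, and there is no ∂_2, so H_1 ≅ Z^3.

(K is a triangulation of a wedge of 3 circles.)

H_0 = Z,  H_1 = Z^3.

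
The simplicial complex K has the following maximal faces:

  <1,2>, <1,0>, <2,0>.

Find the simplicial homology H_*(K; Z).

H_0 ≅ Z,  H_1 ≅ Z.

Take the total order 0 < 1 < 2 on the vertex set. Then K (dimension 1) consists of the simplices:

  0-simplices (3): [0], [1], [2]
  1-simplices (3): [0,1], [0,2], [1,2]

so the chain groups are C_0 ≅ Z^3, C_1 ≅ Z^3.

∂_1: C_1 → C_0 is given by ∂[p,q] = [q] − [p].
As a 3×3 matrix over Z this has rank 2, with invariant factors (1,1).

Reading off H_k = ker ∂_k / im ∂_{k+1}:

  H_0: rank C_0 − rank ∂_1 = 3 − 2 = 1, and the invariant factors of ∂_1 are all 1, so H_0 ≅ Z.
  H_1: rank ker ∂_1 − rank ∂_2 = (3 − 2) − 0 = 1, and there is no ∂_2, so H_1 ≅ Z.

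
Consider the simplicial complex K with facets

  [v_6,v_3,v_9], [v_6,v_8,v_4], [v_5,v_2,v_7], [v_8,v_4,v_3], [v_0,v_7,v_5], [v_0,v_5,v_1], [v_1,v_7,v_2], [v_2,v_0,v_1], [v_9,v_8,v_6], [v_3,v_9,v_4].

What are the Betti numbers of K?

b_0 = 2, b_1 = 2, b_2 = 0.

Order the vertices as v_0 < v_1 < v_2 < v_3 < v_4 < v_5 < v_6 < v_7 < v_8 < v_9. Listing each simplex with vertices in this order, K has dimension 2 with simplices:

  0-simplices (10): [v_0], [v_1], [v_2], [v_3], [v_4], [v_5], [v_6], [v_7], [v_8], [v_9]
  1-simplices (20): (20 of them)
  2-simplices (10): [v_0,v_1,v_2], [v_0,v_1,v_5], [v_0,v_5,v_7], [v_1,v_2,v_7], [v_2,v_5,v_7], [v_3,v_4,v_8], [v_3,v_4,v_9], [v_3,v_6,v_9], [v_4,v_6,v_8], [v_6,v_8,v_9]

Hence C_0 ≅ Z^10, C_1 ≅ Z^20, C_2 ≅ Z^10.

The boundary map ∂_1: C_1 → C_0 sends each edge [p,q] (with p < q) to q − p. For instance
  ∂[v_5,v_7] = [v_7] − [v_5].
As a 10×20 matrix over Z this has rank 8, with invariant factors (1,1,1,1,1,1,1,1).

The boundary map ∂_2: C_2 → C_1 sends each 2-simplex [p,q,r] to [q,r] − [p,r] + [p,q]. For instance
  ∂[v_0,v_1,v_5] = [v_1,v_5] − [v_0,v_5] + [v_0,v_1],
  ∂[v_0,v_1,v_2] = [v_1,v_2] − [v_0,v_2] + [v_0,v_1].
As a 20×10 matrix over Z this has rank 10, with invariant factors (1,1,1,1,1,1,1,1,1,1).

Reading off H_k = ker ∂_k / im ∂_{k+1}:

  H_0: rank C_0 − rank ∂_1 = 10 − 8 = 2, and the invariant factors of ∂_1 are all 1, so H_0 ≅ Z^2.
  H_1: rank ker ∂_1 − rank ∂_2 = (20 − 8) − 10 = 2, and the invariant factors of ∂_2 are all 1, so H_1 ≅ Z^2.
  H_2: rank ker ∂_2 − rank ∂_3 = (10 − 10) − 0 = 0, and there is no ∂_3, so H_2 ≅ 0.

(K is a triangulation of the disjoint union of the Möbius band and the Möbius band.)

Hence the Betti numbers are b_0 = 2, b_1 = 2, b_2 = 0.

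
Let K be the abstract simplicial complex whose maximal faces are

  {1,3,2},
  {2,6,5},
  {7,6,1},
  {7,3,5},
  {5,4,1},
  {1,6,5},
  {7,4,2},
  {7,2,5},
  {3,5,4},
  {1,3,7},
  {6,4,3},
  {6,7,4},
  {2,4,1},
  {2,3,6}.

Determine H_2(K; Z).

Fix the vertex order 1 < 2 < 3 < 4 < 5 < 6 < 7 and write every simplex with vertices in increasing order. Then dim K = 2 and the simplices of K are:

  0-simplices (7): [1], [2], [3], [4], [5], [6], [7]
  1-simplices (21): [1,2], [1,3], [1,4], [1,5], [1,6], [1,7], [2,3], [2,4], [2,5], [2,6], [2,7], [3,4], [3,5], [3,6], [3,7], [4,5], [4,6], [4,7], [5,6], [5,7], [6,7]
  2-simplices (14): [1,2,3], [1,2,4], [1,3,7], [1,4,5], [1,5,6], [1,6,7], [2,3,6], [2,4,7], [2,5,6], [2,5,7], [3,4,5], [3,4,6], [3,5,7], [4,6,7]

so the chain groups are C_0 ≅ Z^7, C_1 ≅ Z^21, C_2 ≅ Z^14.

∂_1: C_1 → C_0 maps an edge to its endpoints' difference, ∂[p,q] = q − p.
As a 7×21 matrix over Z this has rank 6, with invariant factors (1,1,1,1,1,1).

Boundary ∂_2: C_2 → C_1 maps a triangle to the signed sum of its edges. For instance
  ∂[2,3,6] = [3,6] − [2,6] + [2,3],
  ∂[2,5,6] = [5,6] − [2,6] + [2,5].
The 21×14 boundary matrix has rank 13 and Smith normal form diag(1,1,1,1,1,1,1,1,1,1,1,1,1).

Reading off H_k = ker ∂_k / im ∂_{k+1}:

  H_2: rank ker ∂_2 − rank ∂_3 = (14 − 13) − 0 = 1, and there is no ∂_3, so H_2 = Z.

H_2 = Z.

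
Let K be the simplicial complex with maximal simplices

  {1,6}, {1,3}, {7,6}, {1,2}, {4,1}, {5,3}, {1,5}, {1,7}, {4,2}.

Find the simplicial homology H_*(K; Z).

Fix the vertex order 1 < 2 < 3 < 4 < 5 < 6 < 7 and write every simplex with vertices in increasing order. Then dim K = 1 and the simplices of K are:

  0-simplices (7): [1], [2], [3], [4], [5], [6], [7]
  1-simplices (9): [1,2], [1,3], [1,4], [1,5], [1,6], [1,7], [2,4], [3,5], [6,7]

Hence C_0 ≅ Z^7, C_1 ≅ Z^9.

The boundary map ∂_1: C_1 → C_0 is given by ∂[p,q] = [q] − [p]. For instance
  ∂[1,3] = [3] − [1].
The resulting 7×9 matrix has rank 6, and its Smith normal form has invariant factors (1,1,1,1,1,1).

From H_k ≅ ker(∂_k) / im(∂_{k+1}) we obtain:

  H_0: rank C_0 − rank ∂_1 = 7 − 6 = 1, and the invariant factors of ∂_1 are all 1, so H_0 = Z.
  H_1: rank ker ∂_1 − rank ∂_2 = (9 − 6) − 0 = 3, and there is no ∂_2, so H_1 = Z^3.

As a check, the Euler characteristic is 7 − 9 = -2, which agrees with 1 − 3 = -2.

H_0 ≅ Z,  H_1 ≅ Z^3.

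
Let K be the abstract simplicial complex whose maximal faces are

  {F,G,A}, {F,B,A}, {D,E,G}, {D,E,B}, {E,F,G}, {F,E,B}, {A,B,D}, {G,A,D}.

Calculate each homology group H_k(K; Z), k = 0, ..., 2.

Fix the vertex order A < B < D < E < F < G and write every simplex with vertices in increasing order. Then dim K = 2 and the simplices of K are:

  0-simplices (6): A, B, D, E, F, G
  1-simplices (12): AB, AD, AF, AG, BD, BE, BF, DE, DG, EF, EG, FG
  2-simplices (8): ABD, ABF, ADG, AFG, BDE, BEF, DEG, EFG

so the chain groups are C_0 ≅ Z^6, C_1 ≅ Z^12, C_2 ≅ Z^8.

The boundary map ∂_1: C_1 → C_0 sends each edge [p,q] (with p < q) to q − p. For instance
  ∂EG = G − E.
The 6×12 boundary matrix has rank 5 and Smith normal form diag(1,1,1,1,1).

∂_2: C_2 → C_1 acts by ∂[p,q,r] = [q,r] − [p,r] + [p,q]. For instance
  ∂ABD = BD − AD + AB,
  ∂DEG = EG − DG + DE.
The 12×8 boundary matrix has rank 7 and Smith normal form diag(1,1,1,1,1,1,1).

From H_k ≅ ker(∂_k) / im(∂_{k+1}) we obtain:

  H_0: rank C_0 − rank ∂_1 = 6 − 5 = 1, and the invariant factors of ∂_1 are all 1, so H_0 ≅ Z.
  H_1: rank ker ∂_1 − rank ∂_2 = (12 − 5) − 7 = 0, and the invariant factors of ∂_2 are all 1, so H_1 ≅ 0.
  H_2: rank ker ∂_2 − rank ∂_3 = (8 − 7) − 0 = 1, and there is no ∂_3, so H_2 ≅ Z.

H_0 = Z,  H_1 = 0,  H_2 = Z.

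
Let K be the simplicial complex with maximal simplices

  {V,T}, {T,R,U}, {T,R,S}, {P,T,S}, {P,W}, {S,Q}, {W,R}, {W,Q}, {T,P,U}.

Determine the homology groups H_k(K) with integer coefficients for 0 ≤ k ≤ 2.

K has 8 vertices, 13 edges, 4 triangles.
rank ∂_0 = 0, rank ∂_1 = 7 ⇒ b_0 = 8 − 0 − 7 = 1; all invariant factors of ∂_1 are 1 so no torsion. So H_0 = Z.
rank ∂_1 = 7, rank ∂_2 = 4 ⇒ b_1 = 13 − 7 − 4 = 2; all invariant factors of ∂_2 are 1 so no torsion. So H_1 = Z^2.
rank ∂_2 = 4, rank ∂_3 = 0 ⇒ b_2 = 4 − 4 − 0 = 0. So H_2 = 0.

H_0 = Z,  H_1 = Z^2,  H_2 = 0.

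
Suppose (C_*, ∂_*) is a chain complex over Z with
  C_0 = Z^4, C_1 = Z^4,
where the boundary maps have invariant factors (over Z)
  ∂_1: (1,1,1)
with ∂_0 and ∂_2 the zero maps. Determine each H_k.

H_0: b_0 = 4 − 0 − 3 = 1; torsion from ∂_1 factors > 1: none. So H_0 ≅ Z.
H_1: b_1 = 4 − 3 − 0 = 1; torsion from ∂_2 factors > 1: none. So H_1 ≅ Z.

H_0 ≅ Z,  H_1 ≅ Z.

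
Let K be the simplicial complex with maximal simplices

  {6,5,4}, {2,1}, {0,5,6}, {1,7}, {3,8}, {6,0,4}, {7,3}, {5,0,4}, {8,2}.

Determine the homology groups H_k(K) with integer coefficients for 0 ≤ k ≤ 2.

H_0 ≅ Z^2,  H_1 ≅ Z,  H_2 ≅ Z.

Order the vertices as 0 < 1 < 2 < 3 < 4 < 5 < 6 < 7 < 8. Listing each simplex with vertices in this order, K has dimension 2 with simplices:

  0-simplices (9): [0], [1], [2], [3], [4], [5], [6], [7], [8]
  1-simplices (11): [0,4], [0,5], [0,6], [1,2], [1,7], [2,8], [3,7], [3,8], [4,5], [4,6], [5,6]
  2-simplices (4): [0,4,5], [0,4,6], [0,5,6], [4,5,6]

Hence C_0 ≅ Z^9, C_1 ≅ Z^11, C_2 ≅ Z^4.

Boundary ∂_1: C_1 → C_0 maps an edge to its endpoints' difference, ∂[p,q] = q − p. For instance
  ∂[0,5] = [5] − [0].
As a 9×11 matrix over Z this has rank 7, with invariant factors (1,1,1,1,1,1,1).

The boundary map ∂_2: C_2 → C_1 acts by ∂[p,q,r] = [q,r] − [p,r] + [p,q]. For instance
  ∂[0,4,6] = [4,6] − [0,6] + [0,4],
  ∂[0,5,6] = [5,6] − [0,6] + [0,5].
As a 11×4 matrix over Z this has rank 3, with invariant factors (1,1,1).

Reading off H_k = ker ∂_k / im ∂_{k+1}:

  H_0: rank C_0 − rank ∂_1 = 9 − 7 = 2, and the invariant factors of ∂_1 are all 1, so H_0 = Z^2.
  H_1: rank ker ∂_1 − rank ∂_2 = (11 − 7) − 3 = 1, and the invariant factors of ∂_2 are all 1, so H_1 = Z.
  H_2: rank ker ∂_2 − rank ∂_3 = (4 − 3) − 0 = 1, and there is no ∂_3, so H_2 = Z.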